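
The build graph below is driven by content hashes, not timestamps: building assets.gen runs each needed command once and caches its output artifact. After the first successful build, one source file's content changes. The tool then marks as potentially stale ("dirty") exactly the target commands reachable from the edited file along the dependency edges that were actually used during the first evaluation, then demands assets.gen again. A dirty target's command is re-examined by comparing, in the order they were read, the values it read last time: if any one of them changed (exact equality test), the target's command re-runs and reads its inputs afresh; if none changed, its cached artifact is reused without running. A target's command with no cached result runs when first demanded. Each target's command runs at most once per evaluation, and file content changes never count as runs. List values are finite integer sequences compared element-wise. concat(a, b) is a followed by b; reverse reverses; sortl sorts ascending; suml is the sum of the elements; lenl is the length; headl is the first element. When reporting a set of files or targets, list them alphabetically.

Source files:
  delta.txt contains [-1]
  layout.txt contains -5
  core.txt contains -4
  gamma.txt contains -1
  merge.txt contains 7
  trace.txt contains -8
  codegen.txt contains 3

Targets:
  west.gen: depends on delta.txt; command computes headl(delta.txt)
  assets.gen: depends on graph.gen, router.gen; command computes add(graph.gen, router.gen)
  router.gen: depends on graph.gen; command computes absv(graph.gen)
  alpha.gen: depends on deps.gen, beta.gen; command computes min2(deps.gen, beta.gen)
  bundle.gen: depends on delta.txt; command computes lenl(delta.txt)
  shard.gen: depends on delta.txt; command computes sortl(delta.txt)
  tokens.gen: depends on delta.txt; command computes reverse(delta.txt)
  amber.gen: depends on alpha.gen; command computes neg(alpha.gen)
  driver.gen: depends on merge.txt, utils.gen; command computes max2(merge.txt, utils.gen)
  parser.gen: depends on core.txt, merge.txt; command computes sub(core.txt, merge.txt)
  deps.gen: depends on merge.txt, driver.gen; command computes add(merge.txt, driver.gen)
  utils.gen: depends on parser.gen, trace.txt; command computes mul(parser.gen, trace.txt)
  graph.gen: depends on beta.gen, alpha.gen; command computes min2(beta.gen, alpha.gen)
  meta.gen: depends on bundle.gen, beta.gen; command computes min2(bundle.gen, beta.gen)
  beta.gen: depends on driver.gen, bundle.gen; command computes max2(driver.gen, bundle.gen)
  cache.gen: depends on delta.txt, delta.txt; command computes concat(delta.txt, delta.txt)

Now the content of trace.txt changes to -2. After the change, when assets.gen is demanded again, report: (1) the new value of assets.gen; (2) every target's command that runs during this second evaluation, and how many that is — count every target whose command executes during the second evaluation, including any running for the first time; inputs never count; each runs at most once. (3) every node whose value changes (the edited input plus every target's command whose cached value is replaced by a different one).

Initial pass — values computed on the first demand:
  bundle.gen = lenl([-1]) = 1
  parser.gen = sub(-4, 7) = -11
  utils.gen = mul(-11, -8) = 88
  driver.gen = max2(7, 88) = 88
  beta.gen = max2(88, 1) = 88
  deps.gen = add(7, 88) = 95
  alpha.gen = min2(95, 88) = 88
  graph.gen = min2(88, 88) = 88
  router.gen = absv(88) = 88
  assets.gen = add(88, 88) = 176

Second demand — change propagation:
  utils.gen: re-runs because trace.txt -8->-2; new result 22.
  driver.gen: re-runs because utils.gen 88->22; new result 22.
  beta.gen: re-runs because driver.gen 88->22; new result 22.
  deps.gen: re-runs because driver.gen 88->22; new result 29.
  alpha.gen: re-runs because deps.gen 95->29; beta.gen 88->22; new result 22.
  graph.gen: re-runs because beta.gen 88->22; alpha.gen 88->22; new result 22.
  router.gen: re-runs because graph.gen 88->22; new result 22.
  assets.gen: re-runs because graph.gen 88->22; router.gen 88->22; new result 44.

assets.gen now evaluates to 44.
Run set: alpha.gen, assets.gen, beta.gen, deps.gen, driver.gen, graph.gen, router.gen, utils.gen (8 run).
Changed values: alpha.gen, assets.gen, beta.gen, deps.gen, driver.gen, graph.gen, router.gen, trace.txt, utils.gen.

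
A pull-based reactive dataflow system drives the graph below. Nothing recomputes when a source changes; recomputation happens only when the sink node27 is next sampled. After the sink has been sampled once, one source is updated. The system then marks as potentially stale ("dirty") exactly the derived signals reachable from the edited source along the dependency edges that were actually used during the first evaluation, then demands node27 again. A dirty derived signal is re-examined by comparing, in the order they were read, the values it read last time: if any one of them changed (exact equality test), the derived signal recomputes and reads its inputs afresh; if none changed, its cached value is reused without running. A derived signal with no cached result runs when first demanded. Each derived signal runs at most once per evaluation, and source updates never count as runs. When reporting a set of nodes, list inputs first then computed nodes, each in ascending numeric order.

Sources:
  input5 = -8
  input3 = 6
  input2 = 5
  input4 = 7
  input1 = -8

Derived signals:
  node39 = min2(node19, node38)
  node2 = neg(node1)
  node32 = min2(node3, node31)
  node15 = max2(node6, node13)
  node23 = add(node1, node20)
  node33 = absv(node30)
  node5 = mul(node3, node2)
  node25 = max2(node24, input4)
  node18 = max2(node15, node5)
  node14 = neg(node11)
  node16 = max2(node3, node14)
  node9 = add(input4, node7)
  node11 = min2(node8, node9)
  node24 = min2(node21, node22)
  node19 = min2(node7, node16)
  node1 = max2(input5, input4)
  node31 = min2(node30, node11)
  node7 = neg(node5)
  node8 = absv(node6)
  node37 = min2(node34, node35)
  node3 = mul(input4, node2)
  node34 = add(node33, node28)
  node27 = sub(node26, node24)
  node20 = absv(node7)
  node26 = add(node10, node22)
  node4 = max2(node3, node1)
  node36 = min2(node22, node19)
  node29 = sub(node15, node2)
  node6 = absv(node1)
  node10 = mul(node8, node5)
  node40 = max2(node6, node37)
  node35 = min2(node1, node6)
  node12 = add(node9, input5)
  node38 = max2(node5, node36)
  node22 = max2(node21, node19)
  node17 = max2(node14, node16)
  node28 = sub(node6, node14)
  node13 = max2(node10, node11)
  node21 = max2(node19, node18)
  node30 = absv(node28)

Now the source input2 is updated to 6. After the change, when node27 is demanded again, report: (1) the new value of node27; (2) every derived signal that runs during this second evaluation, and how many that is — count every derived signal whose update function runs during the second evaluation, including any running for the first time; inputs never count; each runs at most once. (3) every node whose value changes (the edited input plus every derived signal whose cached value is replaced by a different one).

First evaluation (everything demanded from the output):
  node1 = max2(-8, 7) = 7
  node2 = neg(7) = -7
  node3 = mul(7, -7) = -49
  node5 = mul(-49, -7) = 343
  node6 = absv(7) = 7
  node7 = neg(343) = -343
  node8 = absv(7) = 7
  node9 = add(7, -343) = -336
  node10 = mul(7, 343) = 2401
  node11 = min2(7, -336) = -336
  node13 = max2(2401, -336) = 2401
  node14 = neg(-336) = 336
  node15 = max2(7, 2401) = 2401
  node16 = max2(-49, 336) = 336
  node18 = max2(2401, 343) = 2401
  node19 = min2(-343, 336) = -343
  node21 = max2(-343, 2401) = 2401
  node22 = max2(2401, -343) = 2401
  node24 = min2(2401, 2401) = 2401
  node26 = add(2401, 2401) = 4802
  node27 = sub(4802, 2401) = 2401

Propagation after the edit:
  input2 feeds no computation that the output demands — nothing is marked dirty and nothing runs.

Key observation: input2 is never demanded by the output, so the edit triggers no recomputation at all.

New value of node27: 2401.
Derived signals that run: none — 0 in total.
Values that change: input2.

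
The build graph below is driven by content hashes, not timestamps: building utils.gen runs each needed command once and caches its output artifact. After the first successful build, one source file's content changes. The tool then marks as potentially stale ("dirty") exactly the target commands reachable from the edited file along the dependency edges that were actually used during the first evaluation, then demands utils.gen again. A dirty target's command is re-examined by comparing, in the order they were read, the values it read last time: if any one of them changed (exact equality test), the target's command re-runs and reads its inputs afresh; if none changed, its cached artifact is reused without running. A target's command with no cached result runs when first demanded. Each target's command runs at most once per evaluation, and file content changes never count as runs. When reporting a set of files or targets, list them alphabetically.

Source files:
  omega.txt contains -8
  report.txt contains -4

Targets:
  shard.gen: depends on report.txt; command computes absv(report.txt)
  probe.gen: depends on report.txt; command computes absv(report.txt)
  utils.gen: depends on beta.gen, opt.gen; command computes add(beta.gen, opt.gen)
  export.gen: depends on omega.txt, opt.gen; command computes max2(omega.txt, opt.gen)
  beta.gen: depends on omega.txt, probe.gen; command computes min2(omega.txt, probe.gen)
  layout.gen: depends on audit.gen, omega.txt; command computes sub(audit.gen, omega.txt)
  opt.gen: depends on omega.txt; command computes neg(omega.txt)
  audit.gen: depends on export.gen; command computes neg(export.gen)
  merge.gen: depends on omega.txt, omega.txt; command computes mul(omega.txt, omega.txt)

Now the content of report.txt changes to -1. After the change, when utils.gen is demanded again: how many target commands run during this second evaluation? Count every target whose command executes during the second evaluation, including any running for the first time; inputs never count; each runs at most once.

Run set: beta.gen, probe.gen (2 run).
The important point: beta.gen recomputes to an identical value, and the output ends up unchanged.

Initial pass — values computed on the first demand:
  opt.gen = neg(-8) = 8
  probe.gen = absv(-4) = 4
  beta.gen = min2(-8, 4) = -8
  utils.gen = add(-8, 8) = 0

Second demand — change propagation:
  probe.gen: re-runs because report.txt -4->-1; new result 1.
  beta.gen: re-runs because probe.gen 4->1; new result -8 (unchanged).
  utils.gen: re-examined; everything it read last time is the same (beta.gen unchanged, opt.gen unchanged) — cache 0 kept, no run.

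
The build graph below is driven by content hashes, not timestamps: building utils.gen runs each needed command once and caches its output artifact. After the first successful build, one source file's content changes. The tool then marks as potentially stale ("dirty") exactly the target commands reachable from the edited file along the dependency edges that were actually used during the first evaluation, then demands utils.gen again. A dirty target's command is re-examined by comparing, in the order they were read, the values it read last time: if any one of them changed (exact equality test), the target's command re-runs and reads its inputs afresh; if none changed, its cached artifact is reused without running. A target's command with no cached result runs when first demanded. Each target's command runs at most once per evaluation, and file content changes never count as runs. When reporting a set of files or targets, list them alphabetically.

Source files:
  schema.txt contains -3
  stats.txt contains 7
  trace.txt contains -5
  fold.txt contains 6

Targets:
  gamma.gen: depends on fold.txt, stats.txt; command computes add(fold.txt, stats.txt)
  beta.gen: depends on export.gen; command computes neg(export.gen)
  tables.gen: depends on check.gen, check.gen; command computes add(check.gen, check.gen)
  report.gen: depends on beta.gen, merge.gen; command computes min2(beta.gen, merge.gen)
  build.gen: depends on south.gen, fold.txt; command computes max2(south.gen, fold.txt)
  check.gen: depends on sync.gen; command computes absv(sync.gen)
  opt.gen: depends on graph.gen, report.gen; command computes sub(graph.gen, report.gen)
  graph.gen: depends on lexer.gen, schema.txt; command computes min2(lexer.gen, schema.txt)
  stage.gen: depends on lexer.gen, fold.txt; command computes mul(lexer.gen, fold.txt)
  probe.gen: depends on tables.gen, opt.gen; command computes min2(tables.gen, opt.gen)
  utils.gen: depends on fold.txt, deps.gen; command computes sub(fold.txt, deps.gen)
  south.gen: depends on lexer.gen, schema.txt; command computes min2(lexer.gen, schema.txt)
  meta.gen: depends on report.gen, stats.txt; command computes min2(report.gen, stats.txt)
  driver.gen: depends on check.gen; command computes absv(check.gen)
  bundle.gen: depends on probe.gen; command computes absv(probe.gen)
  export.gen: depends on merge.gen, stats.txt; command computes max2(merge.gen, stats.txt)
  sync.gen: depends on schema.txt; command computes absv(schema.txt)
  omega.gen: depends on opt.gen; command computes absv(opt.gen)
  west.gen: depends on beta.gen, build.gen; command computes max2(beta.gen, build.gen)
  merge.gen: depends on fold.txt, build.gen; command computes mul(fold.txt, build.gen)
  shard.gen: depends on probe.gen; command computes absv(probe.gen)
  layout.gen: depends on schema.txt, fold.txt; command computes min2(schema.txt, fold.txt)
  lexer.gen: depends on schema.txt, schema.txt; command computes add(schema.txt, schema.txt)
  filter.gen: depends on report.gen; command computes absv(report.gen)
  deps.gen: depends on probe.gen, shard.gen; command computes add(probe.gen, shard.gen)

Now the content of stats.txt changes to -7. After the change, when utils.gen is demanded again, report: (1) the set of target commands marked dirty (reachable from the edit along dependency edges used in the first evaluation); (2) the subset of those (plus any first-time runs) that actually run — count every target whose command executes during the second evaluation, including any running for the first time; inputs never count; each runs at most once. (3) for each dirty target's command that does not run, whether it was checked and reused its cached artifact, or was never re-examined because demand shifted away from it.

Initial pass — values computed on the first demand:
  lexer.gen = add(-3, -3) = -6
  graph.gen = min2(-6, -3) = -6
  south.gen = min2(-6, -3) = -6
  build.gen = max2(-6, 6) = 6
  merge.gen = mul(6, 6) = 36
  export.gen = max2(36, 7) = 36
  beta.gen = neg(36) = -36
  report.gen = min2(-36, 36) = -36
  opt.gen = sub(-6, -36) = 30
  sync.gen = absv(-3) = 3
  check.gen = absv(3) = 3
  tables.gen = add(3, 3) = 6
  probe.gen = min2(6, 30) = 6
  shard.gen = absv(6) = 6
  deps.gen = add(6, 6) = 12
  utils.gen = sub(6, 12) = -6

Second demand — change propagation:
  export.gen: re-runs because stats.txt 7->-7; new result 36 (unchanged).
  beta.gen: re-examined; everything it read last time is the same (export.gen unchanged) — cache -36 kept, no run.
  report.gen: re-examined; everything it read last time is the same (beta.gen unchanged, merge.gen unchanged) — cache -36 kept, no run.
  opt.gen: re-examined; everything it read last time is the same (graph.gen unchanged, report.gen unchanged) — cache 30 kept, no run.
  probe.gen: re-examined; everything it read last time is the same (tables.gen unchanged, opt.gen unchanged) — cache 6 kept, no run.
  shard.gen: re-examined; everything it read last time is the same (probe.gen unchanged) — cache 6 kept, no run.
  deps.gen: re-examined; everything it read last time is the same (probe.gen unchanged, shard.gen unchanged) — cache 12 kept, no run.
  utils.gen: re-examined; everything it read last time is the same (fold.txt unchanged, deps.gen unchanged) — cache -6 kept, no run.

The important point: export.gen recomputes to an identical value, and the output ends up unchanged.

Dirty set: beta.gen, deps.gen, export.gen, opt.gen, probe.gen, report.gen, shard.gen, utils.gen.
Run set: export.gen (1 run).
Re-examined without running (cache reused): beta.gen, deps.gen, opt.gen, probe.gen, report.gen, shard.gen, utils.gen.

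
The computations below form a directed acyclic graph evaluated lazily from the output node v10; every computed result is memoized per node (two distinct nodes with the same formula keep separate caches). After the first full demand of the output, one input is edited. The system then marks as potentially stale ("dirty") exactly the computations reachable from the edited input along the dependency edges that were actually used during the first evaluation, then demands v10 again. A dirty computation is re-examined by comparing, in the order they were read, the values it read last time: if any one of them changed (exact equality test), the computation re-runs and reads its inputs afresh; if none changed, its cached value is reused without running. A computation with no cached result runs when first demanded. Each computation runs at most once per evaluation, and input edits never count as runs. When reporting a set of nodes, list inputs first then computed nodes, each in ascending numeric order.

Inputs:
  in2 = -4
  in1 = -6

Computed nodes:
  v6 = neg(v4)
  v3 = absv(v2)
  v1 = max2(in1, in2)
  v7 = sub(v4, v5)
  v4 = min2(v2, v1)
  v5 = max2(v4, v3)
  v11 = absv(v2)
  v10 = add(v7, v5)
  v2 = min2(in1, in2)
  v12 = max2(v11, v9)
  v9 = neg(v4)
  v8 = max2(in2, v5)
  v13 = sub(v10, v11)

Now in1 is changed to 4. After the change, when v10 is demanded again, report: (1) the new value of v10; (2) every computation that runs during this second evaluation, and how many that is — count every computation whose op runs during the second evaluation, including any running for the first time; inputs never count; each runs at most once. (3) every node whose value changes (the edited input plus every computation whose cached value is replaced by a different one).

First demand of the output computes:
  v1 = max2(-6, -4) = -4
  v2 = min2(-6, -4) = -6
  v3 = absv(-6) = 6
  v4 = min2(-6, -4) = -6
  v5 = max2(-6, 6) = 6
  v7 = sub(-6, 6) = -12
  v10 = add(-12, 6) = -6

After the edit, cleaning proceeds:
  v1: a read changed (in1 -6->4) — executes, giving 4.
  v2: a read changed (in1 -6->4) — executes, giving -4.
  v3: a read changed (v2 -6->-4) — executes, giving 4.
  v4: a read changed (v2 -6->-4; v1 -4->4) — executes, giving -4.
  v5: a read changed (v4 -6->-4; v3 6->4) — executes, giving 4.
  v7: a read changed (v4 -6->-4; v5 6->4) — executes, giving -8.
  v10: a read changed (v7 -12->-8; v5 6->4) — executes, giving -4.

Demanding v10 again yields -4.
7 computations run: v1, v2, v3, v4, v5, v7, v10.
The nodes whose values change: in1, v1, v2, v3, v4, v5, v7, v10.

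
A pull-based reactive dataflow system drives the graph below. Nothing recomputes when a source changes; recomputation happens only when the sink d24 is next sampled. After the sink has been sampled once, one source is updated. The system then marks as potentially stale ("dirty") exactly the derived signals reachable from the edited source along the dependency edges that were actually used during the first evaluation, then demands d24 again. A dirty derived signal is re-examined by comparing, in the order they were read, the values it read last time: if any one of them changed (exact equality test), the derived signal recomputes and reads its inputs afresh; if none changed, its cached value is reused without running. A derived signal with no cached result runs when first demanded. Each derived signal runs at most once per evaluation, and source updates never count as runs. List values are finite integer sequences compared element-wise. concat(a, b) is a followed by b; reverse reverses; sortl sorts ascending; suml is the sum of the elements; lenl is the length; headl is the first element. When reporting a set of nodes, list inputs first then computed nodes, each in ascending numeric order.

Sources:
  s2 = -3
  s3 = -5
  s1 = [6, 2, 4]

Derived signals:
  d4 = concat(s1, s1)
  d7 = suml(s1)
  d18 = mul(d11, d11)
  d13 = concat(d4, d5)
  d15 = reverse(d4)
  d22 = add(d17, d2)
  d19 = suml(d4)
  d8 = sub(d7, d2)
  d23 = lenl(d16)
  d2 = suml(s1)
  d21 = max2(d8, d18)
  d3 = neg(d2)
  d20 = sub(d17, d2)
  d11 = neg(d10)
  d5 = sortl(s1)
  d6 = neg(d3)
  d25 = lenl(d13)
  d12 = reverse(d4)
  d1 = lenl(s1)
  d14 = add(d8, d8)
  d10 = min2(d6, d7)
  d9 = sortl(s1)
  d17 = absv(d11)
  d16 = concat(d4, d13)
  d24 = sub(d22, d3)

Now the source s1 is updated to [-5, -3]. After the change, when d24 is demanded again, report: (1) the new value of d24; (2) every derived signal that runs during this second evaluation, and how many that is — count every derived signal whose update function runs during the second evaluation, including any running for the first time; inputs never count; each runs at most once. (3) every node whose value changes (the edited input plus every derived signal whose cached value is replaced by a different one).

New value of d24: -8.
Derived signals that run: d2, d3, d6, d7, d10, d11, d17, d22, d24 — 9 in total.
Values that change: s1, d2, d3, d6, d7, d10, d11, d17, d22, d24.

First evaluation (everything demanded from the output):
  d2 = suml([6, 2, 4]) = 12
  d3 = neg(12) = -12
  d6 = neg(-12) = 12
  d7 = suml([6, 2, 4]) = 12
  d10 = min2(12, 12) = 12
  d11 = neg(12) = -12
  d17 = absv(-12) = 12
  d22 = add(12, 12) = 24
  d24 = sub(24, -12) = 36

Propagation after the edit:
  d2: runs — s1 [6, 2, 4]->[-5, -3]; result -8.
  d3: runs — d2 12->-8; result 8.
  d6: runs — d3 -12->8; result -8.
  d7: runs — s1 [6, 2, 4]->[-5, -3]; result -8.
  d10: runs — d6 12->-8; d7 12->-8; result -8.
  d11: runs — d10 12->-8; result 8.
  d17: runs — d11 -12->8; result 8.
  d22: runs — d17 12->8; d2 12->-8; result 0.
  d24: runs — d22 24->0; d3 -12->8; result -8.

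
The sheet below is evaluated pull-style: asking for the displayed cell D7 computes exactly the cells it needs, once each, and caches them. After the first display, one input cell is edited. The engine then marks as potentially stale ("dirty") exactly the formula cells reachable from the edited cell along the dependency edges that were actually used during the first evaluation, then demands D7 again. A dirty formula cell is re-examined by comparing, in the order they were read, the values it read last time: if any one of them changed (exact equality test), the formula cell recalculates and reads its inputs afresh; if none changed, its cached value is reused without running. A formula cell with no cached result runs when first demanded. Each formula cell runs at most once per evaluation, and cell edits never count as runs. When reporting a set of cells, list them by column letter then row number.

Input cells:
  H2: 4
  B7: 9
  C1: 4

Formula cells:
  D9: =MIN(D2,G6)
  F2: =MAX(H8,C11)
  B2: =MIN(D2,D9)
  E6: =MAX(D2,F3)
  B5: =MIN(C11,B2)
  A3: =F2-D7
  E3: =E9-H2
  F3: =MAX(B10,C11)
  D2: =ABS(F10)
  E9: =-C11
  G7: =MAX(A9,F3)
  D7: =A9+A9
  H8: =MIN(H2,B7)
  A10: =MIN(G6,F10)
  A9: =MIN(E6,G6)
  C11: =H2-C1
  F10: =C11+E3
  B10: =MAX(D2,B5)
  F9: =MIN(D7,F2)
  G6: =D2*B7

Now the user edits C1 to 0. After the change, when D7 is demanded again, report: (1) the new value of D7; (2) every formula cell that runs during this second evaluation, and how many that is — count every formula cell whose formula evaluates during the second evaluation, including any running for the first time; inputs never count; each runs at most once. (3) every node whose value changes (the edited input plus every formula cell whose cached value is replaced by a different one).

First demand of the output computes:
  C11 = 4 - 4 = 0
  E9 = -(0) = 0
  E3 = 0 - 4 = -4
  F10 = 0 + -4 = -4
  D2 = ABS(-4) = 4
  G6 = 4 * 9 = 36
  D9 = MIN(4, 36) = 4
  B2 = MIN(4, 4) = 4
  B5 = MIN(0, 4) = 0
  B10 = MAX(4, 0) = 4
  F3 = MAX(4, 0) = 4
  E6 = MAX(4, 4) = 4
  A9 = MIN(4, 36) = 4
  D7 = 4 + 4 = 8

After the edit, cleaning proceeds:
  C11: a read changed (C1 4->0) — executes, giving 4.
  E9: a read changed (C11 0->4) — executes, giving -4.
  E3: a read changed (E9 0->-4) — executes, giving -8.
  F10: a read changed (C11 0->4; E3 -4->-8) — executes, giving -4 — identical to its old value.
  D2: dirty, but its reads are unchanged (F10 unchanged); cached 4 stands.
  G6: dirty, but its reads are unchanged (D2 unchanged, B7 unchanged); cached 36 stands.
  D9: dirty, but its reads are unchanged (D2 unchanged, G6 unchanged); cached 4 stands.
  B2: dirty, but its reads are unchanged (D2 unchanged, D9 unchanged); cached 4 stands.
  B5: a read changed (C11 0->4) — executes, giving 4.
  B10: a read changed (B5 0->4) — executes, giving 4 — identical to its old value.
  F3: a read changed (C11 0->4) — executes, giving 4 — identical to its old value.
  E6: dirty, but its reads are unchanged (D2 unchanged, F3 unchanged); cached 4 stands.
  A9: dirty, but its reads are unchanged (E6 unchanged, G6 unchanged); cached 4 stands.
  D7: dirty, but its reads are unchanged (A9 unchanged, A9 unchanged); cached 8 stands.

Note where the cutoff bites: D2 is checked, finds nothing changed, and keeps its cache.

Demanding D7 again yields 8.
7 formula cells run: B5, B10, C11, E3, E9, F3, F10.
The nodes whose values change: B5, C1, C11, E3, E9.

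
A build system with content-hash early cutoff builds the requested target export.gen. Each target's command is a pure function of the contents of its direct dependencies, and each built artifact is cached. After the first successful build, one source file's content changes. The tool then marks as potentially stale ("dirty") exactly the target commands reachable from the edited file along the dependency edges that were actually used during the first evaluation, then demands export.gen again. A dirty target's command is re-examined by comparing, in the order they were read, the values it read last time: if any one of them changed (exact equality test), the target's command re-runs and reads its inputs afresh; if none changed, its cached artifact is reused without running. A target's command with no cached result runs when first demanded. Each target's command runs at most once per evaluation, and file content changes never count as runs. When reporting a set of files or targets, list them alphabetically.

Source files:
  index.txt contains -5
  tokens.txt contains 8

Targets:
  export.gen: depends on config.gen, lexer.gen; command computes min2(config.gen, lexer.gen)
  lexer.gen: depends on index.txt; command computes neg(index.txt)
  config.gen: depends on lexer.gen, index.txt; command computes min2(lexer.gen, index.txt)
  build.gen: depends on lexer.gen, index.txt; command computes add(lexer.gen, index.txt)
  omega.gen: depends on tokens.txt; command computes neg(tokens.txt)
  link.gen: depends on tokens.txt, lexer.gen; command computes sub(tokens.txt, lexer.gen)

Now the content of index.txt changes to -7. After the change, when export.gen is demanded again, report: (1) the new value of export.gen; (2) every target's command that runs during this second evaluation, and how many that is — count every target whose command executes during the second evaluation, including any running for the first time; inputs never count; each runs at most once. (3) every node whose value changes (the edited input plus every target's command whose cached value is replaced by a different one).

First evaluation (everything demanded from the output):
  lexer.gen = neg(-5) = 5
  config.gen = min2(5, -5) = -5
  export.gen = min2(-5, 5) = -5

Propagation after the edit:
  lexer.gen: runs — index.txt -5->-7; result 7.
  config.gen: runs — lexer.gen 5->7; index.txt -5->-7; result -7.
  export.gen: runs — config.gen -5->-7; lexer.gen 5->7; result -7.

New value of export.gen: -7.
Target commands that run: config.gen, export.gen, lexer.gen — 3 in total.
Values that change: config.gen, export.gen, index.txt, lexer.gen.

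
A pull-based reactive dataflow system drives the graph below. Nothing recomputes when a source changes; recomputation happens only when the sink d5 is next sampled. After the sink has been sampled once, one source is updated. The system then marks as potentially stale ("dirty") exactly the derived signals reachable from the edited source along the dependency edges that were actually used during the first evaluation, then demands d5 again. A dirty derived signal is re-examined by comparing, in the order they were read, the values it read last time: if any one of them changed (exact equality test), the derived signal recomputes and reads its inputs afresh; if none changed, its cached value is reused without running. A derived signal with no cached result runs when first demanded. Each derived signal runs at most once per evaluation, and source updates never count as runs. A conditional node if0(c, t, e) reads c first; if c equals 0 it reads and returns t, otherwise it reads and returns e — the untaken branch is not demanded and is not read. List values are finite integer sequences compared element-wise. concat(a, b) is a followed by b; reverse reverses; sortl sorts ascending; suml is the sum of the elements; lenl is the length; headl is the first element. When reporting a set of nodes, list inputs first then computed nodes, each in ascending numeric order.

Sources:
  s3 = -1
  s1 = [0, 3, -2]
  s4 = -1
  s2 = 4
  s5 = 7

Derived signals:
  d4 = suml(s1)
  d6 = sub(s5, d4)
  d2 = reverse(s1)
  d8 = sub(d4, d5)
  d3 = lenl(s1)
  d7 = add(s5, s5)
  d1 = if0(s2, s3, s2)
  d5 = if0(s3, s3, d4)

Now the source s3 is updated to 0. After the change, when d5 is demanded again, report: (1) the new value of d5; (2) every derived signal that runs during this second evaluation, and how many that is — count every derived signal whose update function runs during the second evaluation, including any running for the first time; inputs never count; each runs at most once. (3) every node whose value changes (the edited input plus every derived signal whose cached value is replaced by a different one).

First evaluation (everything demanded from the output):
  d4 = suml([0, 3, -2]) = 1
  d5 = if0(s3=-1 -> else branch d4) = 1

Propagation after the edit:
  d5: runs — s3 -1->0; result 0.

New value of d5: 0.
Derived signals that run: d5 — 1 in total.
Values that change: s3, d5.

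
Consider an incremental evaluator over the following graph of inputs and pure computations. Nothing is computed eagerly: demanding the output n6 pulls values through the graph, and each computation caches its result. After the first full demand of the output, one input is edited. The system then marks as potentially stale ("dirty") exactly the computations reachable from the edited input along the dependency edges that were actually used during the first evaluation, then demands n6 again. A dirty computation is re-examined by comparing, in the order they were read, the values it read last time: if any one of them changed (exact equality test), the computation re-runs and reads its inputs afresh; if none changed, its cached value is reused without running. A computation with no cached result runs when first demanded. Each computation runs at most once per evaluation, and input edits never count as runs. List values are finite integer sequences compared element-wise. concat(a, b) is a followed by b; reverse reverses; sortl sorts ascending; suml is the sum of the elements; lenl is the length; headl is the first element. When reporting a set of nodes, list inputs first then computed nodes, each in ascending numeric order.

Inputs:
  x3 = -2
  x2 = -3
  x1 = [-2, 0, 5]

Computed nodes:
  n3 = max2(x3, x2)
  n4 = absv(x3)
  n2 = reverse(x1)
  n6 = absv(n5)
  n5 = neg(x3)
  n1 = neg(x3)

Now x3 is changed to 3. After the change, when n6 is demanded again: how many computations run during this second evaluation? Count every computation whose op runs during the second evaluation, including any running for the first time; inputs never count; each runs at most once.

Run set: n5, n6 (2 run).

Initial pass — values computed on the first demand:
  n5 = neg(-2) = 2
  n6 = absv(2) = 2

Second demand — change propagation:
  n5: re-runs because x3 -2->3; new result -3.
  n6: re-runs because n5 2->-3; new result 3.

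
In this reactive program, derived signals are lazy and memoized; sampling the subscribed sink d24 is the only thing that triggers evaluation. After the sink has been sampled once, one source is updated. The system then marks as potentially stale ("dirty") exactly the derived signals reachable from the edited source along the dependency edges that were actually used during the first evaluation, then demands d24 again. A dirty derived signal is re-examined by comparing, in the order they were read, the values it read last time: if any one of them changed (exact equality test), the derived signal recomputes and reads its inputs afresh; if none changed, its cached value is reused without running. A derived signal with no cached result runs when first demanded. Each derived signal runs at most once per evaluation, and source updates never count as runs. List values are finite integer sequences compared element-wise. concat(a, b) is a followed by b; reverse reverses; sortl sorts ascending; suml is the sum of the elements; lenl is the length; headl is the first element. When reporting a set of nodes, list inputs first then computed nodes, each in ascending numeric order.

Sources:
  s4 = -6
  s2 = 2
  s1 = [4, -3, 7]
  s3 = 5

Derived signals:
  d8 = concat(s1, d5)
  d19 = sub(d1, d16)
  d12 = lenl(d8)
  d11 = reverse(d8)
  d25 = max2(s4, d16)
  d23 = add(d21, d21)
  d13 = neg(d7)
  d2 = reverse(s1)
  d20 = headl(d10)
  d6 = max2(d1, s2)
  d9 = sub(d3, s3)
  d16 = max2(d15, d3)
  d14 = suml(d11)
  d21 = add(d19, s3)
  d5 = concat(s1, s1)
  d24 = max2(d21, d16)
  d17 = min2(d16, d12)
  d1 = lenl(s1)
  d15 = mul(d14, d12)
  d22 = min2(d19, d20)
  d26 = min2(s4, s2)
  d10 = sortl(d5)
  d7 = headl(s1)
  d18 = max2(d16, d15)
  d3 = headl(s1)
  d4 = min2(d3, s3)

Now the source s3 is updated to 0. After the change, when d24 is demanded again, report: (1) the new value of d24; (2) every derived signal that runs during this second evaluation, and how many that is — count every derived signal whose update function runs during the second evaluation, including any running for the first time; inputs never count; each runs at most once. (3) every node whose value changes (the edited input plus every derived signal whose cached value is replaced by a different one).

Demanding d24 again yields 216.
2 derived signals run: d21, d24.
The nodes whose values change: s3, d21.

First demand of the output computes:
  d1 = lenl([4, -3, 7]) = 3
  d3 = headl([4, -3, 7]) = 4
  d5 = concat([4, -3, 7], [4, -3, 7]) = [4, -3, 7, 4, -3, 7]
  d8 = concat([4, -3, 7], [4, -3, 7, 4, -3, 7]) = [4, -3, 7, 4, -3, 7, 4, -3, 7]
  d11 = reverse([4, -3, 7, 4, -3, 7, 4, -3, 7]) = [7, -3, 4, 7, -3, 4, 7, -3, 4]
  d12 = lenl([4, -3, 7, 4, -3, 7, 4, -3, 7]) = 9
  d14 = suml([7, -3, 4, 7, -3, 4, 7, -3, 4]) = 24
  d15 = mul(24, 9) = 216
  d16 = max2(216, 4) = 216
  d19 = sub(3, 216) = -213
  d21 = add(-213, 5) = -208
  d24 = max2(-208, 216) = 216

After the edit, cleaning proceeds:
  d21: a read changed (s3 5->0) — executes, giving -213.
  d24: a read changed (d21 -208->-213) — executes, giving 216 — identical to its old value.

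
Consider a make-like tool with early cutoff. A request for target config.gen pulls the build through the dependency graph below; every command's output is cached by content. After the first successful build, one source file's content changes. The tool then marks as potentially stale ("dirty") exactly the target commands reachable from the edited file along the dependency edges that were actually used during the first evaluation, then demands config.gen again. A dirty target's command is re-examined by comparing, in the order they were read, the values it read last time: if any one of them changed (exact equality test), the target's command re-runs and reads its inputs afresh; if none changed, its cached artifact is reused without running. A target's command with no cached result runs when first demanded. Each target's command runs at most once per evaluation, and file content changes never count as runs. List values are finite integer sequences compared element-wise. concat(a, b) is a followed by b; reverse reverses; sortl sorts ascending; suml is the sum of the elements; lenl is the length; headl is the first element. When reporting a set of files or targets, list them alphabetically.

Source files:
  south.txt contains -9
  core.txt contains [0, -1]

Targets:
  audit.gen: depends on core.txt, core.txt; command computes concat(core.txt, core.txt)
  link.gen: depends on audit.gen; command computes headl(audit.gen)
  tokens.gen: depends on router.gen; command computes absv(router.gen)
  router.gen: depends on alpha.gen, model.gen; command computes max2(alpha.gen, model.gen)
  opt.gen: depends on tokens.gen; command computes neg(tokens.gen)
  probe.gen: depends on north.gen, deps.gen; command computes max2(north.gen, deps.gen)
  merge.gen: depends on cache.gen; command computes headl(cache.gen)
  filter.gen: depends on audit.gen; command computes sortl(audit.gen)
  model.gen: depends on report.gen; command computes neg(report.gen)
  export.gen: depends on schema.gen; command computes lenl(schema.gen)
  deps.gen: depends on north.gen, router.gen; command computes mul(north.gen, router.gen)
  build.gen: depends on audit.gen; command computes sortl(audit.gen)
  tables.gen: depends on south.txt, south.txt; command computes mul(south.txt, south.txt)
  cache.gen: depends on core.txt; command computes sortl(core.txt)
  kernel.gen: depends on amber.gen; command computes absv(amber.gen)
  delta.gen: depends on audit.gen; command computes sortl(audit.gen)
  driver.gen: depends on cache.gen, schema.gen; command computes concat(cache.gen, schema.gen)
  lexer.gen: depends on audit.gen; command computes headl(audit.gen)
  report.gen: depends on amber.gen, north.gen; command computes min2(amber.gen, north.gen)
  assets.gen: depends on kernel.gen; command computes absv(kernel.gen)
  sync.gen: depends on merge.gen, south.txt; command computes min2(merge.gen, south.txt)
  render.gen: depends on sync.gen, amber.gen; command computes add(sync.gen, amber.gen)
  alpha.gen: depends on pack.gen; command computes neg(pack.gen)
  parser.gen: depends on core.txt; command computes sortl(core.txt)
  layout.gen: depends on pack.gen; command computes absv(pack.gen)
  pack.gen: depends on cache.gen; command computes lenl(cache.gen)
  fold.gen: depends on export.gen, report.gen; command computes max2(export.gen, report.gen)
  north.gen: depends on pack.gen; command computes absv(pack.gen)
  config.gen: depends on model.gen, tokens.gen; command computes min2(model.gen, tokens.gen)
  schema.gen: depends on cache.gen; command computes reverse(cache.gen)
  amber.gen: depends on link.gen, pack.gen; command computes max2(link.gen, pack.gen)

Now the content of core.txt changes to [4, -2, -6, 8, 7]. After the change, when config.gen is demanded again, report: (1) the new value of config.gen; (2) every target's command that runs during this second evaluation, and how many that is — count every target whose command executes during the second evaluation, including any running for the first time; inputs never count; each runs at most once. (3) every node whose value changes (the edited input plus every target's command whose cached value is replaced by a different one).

Demanding config.gen again yields -5.
12 target commands run: alpha.gen, amber.gen, audit.gen, cache.gen, config.gen, link.gen, model.gen, north.gen, pack.gen, report.gen, router.gen, tokens.gen.
The nodes whose values change: alpha.gen, amber.gen, audit.gen, cache.gen, config.gen, core.txt, link.gen, model.gen, north.gen, pack.gen, report.gen, router.gen, tokens.gen.

First demand of the output computes:
  audit.gen = concat([0, -1], [0, -1]) = [0, -1, 0, -1]
  cache.gen = sortl([0, -1]) = [-1, 0]
  link.gen = headl([0, -1, 0, -1]) = 0
  pack.gen = lenl([-1, 0]) = 2
  alpha.gen = neg(2) = -2
  amber.gen = max2(0, 2) = 2
  north.gen = absv(2) = 2
  report.gen = min2(2, 2) = 2
  model.gen = neg(2) = -2
  router.gen = max2(-2, -2) = -2
  tokens.gen = absv(-2) = 2
  config.gen = min2(-2, 2) = -2

After the edit, cleaning proceeds:
  audit.gen: a read changed (core.txt [0, -1]->[4, -2, -6, 8, 7]; core.txt [0, -1]->[4, -2, -6, 8, 7]) — executes, giving [4, -2, -6, 8, 7, 4, -2, -6, 8, 7].
  cache.gen: a read changed (core.txt [0, -1]->[4, -2, -6, 8, 7]) — executes, giving [-6, -2, 4, 7, 8].
  link.gen: a read changed (audit.gen [0, -1, 0, -1]->[4, -2, -6, 8, 7, 4, -2, -6, 8, 7]) — executes, giving 4.
  pack.gen: a read changed (cache.gen [-1, 0]->[-6, -2, 4, 7, 8]) — executes, giving 5.
  alpha.gen: a read changed (pack.gen 2->5) — executes, giving -5.
  amber.gen: a read changed (link.gen 0->4; pack.gen 2->5) — executes, giving 5.
  north.gen: a read changed (pack.gen 2->5) — executes, giving 5.
  report.gen: a read changed (amber.gen 2->5; north.gen 2->5) — executes, giving 5.
  model.gen: a read changed (report.gen 2->5) — executes, giving -5.
  router.gen: a read changed (alpha.gen -2->-5; model.gen -2->-5) — executes, giving -5.
  tokens.gen: a read changed (router.gen -2->-5) — executes, giving 5.
  config.gen: a read changed (model.gen -2->-5; tokens.gen 2->5) — executes, giving -5.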